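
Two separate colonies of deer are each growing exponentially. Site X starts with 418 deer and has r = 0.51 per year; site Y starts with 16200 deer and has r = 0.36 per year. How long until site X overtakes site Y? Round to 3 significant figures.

24.4 years

Set 418·e^(0.51t) = 16200·e^(0.36t).
e^((0.51 − 0.36)t) = 16200/418 → e^(0.15·t) = 38.756.
0.15·t = ln(38.756) = 3.6573, so t = 3.6573/0.15 = 24.382.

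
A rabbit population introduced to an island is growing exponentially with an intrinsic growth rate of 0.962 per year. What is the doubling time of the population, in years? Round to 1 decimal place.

0.7 years

Doubling time t_d = ln(2)/r = 0.6931/0.962 = 0.72053.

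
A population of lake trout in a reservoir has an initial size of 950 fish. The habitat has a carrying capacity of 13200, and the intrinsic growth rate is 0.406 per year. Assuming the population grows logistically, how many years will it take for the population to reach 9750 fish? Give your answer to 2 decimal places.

A = (K − N₀)/N₀ = (13200 − 950)/950 = 12.895.
Solve 13200/(1 + 12.895·e^(−0.406t)) = 9750: 1 + 12.895·e^(−0.406t) = 1.3538, so e^(−0.406t) = 0.0274411.
−0.406·t = ln(0.0274411) = -3.5957, so t = 3.5957/0.406 = 8.8564.

8.86 years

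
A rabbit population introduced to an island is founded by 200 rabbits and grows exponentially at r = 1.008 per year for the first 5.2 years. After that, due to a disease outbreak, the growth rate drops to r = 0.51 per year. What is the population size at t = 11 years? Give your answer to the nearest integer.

Phase 1: N(5.2) = 200·e^(1.008×5.2) = 200·e^5.242 = 37794.4.
Phase 2 runs for 11 − 5.2 = 5.8 years at r = 0.51.
N(11) = 37794.4·e^(0.51×5.8) = 37794.4·e^2.958 = 727899.

727899 rabbits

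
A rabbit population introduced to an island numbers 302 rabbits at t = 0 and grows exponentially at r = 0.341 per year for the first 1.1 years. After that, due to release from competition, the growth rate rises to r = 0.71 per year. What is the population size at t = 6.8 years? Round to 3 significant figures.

25100 rabbits

Phase 1: N(1.1) = 302·e^(0.341×1.1) = 302·e^0.3751 = 439.451.
Phase 2 runs for 6.8 − 1.1 = 5.7 years at r = 0.71.
N(6.8) = 439.451·e^(0.71×5.7) = 439.451·e^4.047 = 25147.8.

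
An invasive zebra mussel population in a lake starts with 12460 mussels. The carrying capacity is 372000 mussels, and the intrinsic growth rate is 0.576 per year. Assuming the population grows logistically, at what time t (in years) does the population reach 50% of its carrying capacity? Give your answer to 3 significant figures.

A = (K − N₀)/N₀ = (372000 − 12460)/12460 = 28.856.
Solve 372000/(1 + 28.856·e^(−0.576t)) = 186000: 1 + 28.856·e^(−0.576t) = 2, so e^(−0.576t) = 0.0346554.
−0.576·t = ln(0.0346554) = -3.3623, so t = 3.3623/0.576 = 5.8373.

5.84 years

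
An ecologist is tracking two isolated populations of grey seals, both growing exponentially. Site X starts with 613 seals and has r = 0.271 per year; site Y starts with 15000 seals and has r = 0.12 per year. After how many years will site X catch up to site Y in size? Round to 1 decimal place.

21.2 years

Set 613·e^(0.271t) = 15000·e^(0.12t).
e^((0.271 − 0.12)t) = 15000/613 → e^(0.151·t) = 24.47.
0.151·t = ln(24.47) = 3.1974, so t = 3.1974/0.151 = 21.175.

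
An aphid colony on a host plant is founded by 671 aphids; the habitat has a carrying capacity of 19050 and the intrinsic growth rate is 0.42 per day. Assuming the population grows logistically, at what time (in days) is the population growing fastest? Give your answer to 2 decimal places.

7.88 days

Logistic growth is fastest at N = K/2 = 9525.
A = (K − N₀)/N₀ = 27.39. Set K/(1 + A·e^(−rt)) = K/2 → A·e^(−rt) = 1.
e^(−0.42t) = 1/27.39 = 0.0365091, so t = ln(27.39)/0.42 = 3.3102/0.42 = 7.8814.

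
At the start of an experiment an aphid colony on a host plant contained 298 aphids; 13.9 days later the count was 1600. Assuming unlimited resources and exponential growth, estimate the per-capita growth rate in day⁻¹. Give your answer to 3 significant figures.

0.121 per day

From N(t) = N₀·e^(rt): e^(r·13.9) = 1600/298 = 5.3691.
r·13.9 = ln(5.3691) = 1.6807, so r = 1.6807/13.9 = 0.12091.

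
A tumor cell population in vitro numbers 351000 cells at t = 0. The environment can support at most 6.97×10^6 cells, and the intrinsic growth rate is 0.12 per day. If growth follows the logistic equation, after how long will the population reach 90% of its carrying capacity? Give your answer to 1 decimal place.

A = (K − N₀)/N₀ = (6.97×10^6 − 351000)/351000 = 18.858.
Solve 6.97×10^6/(1 + 18.858·e^(−0.12t)) = 6.273×10^6: 1 + 18.858·e^(−0.12t) = 1.1111, so e^(−0.12t) = 0.00589213.
−0.12·t = ln(0.00589213) = -5.1341, so t = 5.1341/0.12 = 42.784.

42.8 days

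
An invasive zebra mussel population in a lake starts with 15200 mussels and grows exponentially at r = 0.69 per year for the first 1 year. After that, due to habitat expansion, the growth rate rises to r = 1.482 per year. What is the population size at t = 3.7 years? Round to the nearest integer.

Phase 1: N(1) = 15200·e^(0.69×1) = 15200·e^0.69 = 30304.5.
Phase 2 runs for 3.7 − 1 = 2.7 years at r = 1.482.
N(3.7) = 30304.5·e^(1.482×2.7) = 30304.5·e^4.001 = 1.656886×10^6.

1656886 mussels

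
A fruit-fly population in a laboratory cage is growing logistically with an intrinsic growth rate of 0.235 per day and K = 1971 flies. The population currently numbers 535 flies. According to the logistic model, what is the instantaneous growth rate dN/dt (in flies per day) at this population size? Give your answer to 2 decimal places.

91.60 flies per day

dN/dt = rN(1 − N/K) = 0.235 × 535 × (1 − 535/1971).
1 − 535/1971 = 0.72856; dN/dt = 0.235 × 535 × 0.72856 = 91.599.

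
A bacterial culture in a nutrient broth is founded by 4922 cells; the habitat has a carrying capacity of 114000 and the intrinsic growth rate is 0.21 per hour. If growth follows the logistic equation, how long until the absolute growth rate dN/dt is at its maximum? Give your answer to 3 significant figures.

Logistic growth is fastest at N = K/2 = 57000.
A = (K − N₀)/N₀ = 22.161. Set K/(1 + A·e^(−rt)) = K/2 → A·e^(−rt) = 1.
e^(−0.21t) = 1/22.161 = 0.0451237, so t = ln(22.161)/0.21 = 3.0983/0.21 = 14.754.

14.8 hours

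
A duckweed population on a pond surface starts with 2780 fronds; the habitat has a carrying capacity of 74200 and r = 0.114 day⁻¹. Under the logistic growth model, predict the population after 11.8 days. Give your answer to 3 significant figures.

9650 fronds

A = (K − N₀)/N₀ = (74200 − 2780)/2780 = 25.691.
N(t) = K/(1 + A·e^(−rt)) = 74200/(1 + 25.691×e^(−0.114×11.8)).
e^(−1.345) = 0.26049; denominator = 1 + 25.691×0.26049 = 7.6921.
N = 74200/7.6921 = 9646.27.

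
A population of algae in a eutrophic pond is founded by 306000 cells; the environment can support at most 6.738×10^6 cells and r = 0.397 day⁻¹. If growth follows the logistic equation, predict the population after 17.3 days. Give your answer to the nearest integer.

A = (K − N₀)/N₀ = (6.738×10^6 − 306000)/306000 = 21.02.
N(t) = K/(1 + A·e^(−rt)) = 6.738×10^6/(1 + 21.02×e^(−0.397×17.3)).
e^(−6.868) = 0.0010405; denominator = 1 + 21.02×0.0010405 = 1.0219.
N = 6.738×10^6/1.0219 = 6.593794×10^6.

6593794 cells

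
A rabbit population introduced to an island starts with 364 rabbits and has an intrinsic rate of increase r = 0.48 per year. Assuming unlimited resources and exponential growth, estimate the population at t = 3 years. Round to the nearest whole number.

1536 rabbits

N(t) = N₀·e^(rt) = 364 × e^(0.48×3) = 364 × e^1.44.
e^1.44 ≈ 4.2207, so N ≈ 364 × 4.2207 = 1536.33.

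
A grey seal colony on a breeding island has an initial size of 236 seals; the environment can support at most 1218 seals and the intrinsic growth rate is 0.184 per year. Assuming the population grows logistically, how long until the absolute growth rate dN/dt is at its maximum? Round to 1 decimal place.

7.7 years

Logistic growth is fastest at N = K/2 = 609.
A = (K − N₀)/N₀ = 4.161. Set K/(1 + A·e^(−rt)) = K/2 → A·e^(−rt) = 1.
e^(−0.184t) = 1/4.161 = 0.240326, so t = ln(4.161)/0.184 = 1.4258/0.184 = 7.7487.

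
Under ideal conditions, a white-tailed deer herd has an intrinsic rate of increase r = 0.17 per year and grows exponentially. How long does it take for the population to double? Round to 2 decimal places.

Doubling time t_d = ln(2)/r = 0.6931/0.17 = 4.0773.

4.08 years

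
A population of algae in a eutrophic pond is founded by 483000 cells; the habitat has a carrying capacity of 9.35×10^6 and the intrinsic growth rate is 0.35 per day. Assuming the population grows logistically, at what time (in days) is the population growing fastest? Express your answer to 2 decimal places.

Logistic growth is fastest at N = K/2 = 4.675×10^6.
A = (K − N₀)/N₀ = 18.358. Set K/(1 + A·e^(−rt)) = K/2 → A·e^(−rt) = 1.
e^(−0.35t) = 1/18.358 = 0.0544716, so t = ln(18.358)/0.35 = 2.9101/0.35 = 8.3145.

8.31 days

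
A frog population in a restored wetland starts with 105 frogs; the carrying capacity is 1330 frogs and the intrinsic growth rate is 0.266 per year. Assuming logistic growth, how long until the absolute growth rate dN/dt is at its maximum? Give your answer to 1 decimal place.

9.2 years

Logistic growth is fastest at N = K/2 = 665.
A = (K − N₀)/N₀ = 11.667. Set K/(1 + A·e^(−rt)) = K/2 → A·e^(−rt) = 1.
e^(−0.266t) = 1/11.667 = 0.0857143, so t = ln(11.667)/0.266 = 2.4567/0.266 = 9.2358.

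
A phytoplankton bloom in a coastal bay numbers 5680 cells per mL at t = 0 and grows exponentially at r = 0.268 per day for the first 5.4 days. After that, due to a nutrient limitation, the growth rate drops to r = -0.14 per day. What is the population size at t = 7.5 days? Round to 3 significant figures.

18000 cells per mL

Phase 1: N(5.4) = 5680·e^(0.268×5.4) = 5680·e^1.447 = 24146.8.
Phase 2 runs for 7.5 − 5.4 = 2.1 days at r = -0.14.
N(7.5) = 24146.8·e^(-0.14×2.1) = 24146.8·e^-0.294 = 17996.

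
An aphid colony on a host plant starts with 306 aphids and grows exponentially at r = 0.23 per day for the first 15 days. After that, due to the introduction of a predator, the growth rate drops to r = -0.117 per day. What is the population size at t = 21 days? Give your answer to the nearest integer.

4777 aphids

Phase 1: N(15) = 306·e^(0.23×15) = 306·e^3.45 = 9639.12.
Phase 2 runs for 21 − 15 = 6 days at r = -0.117.
N(21) = 9639.12·e^(-0.117×6) = 9639.12·e^-0.702 = 4777.08.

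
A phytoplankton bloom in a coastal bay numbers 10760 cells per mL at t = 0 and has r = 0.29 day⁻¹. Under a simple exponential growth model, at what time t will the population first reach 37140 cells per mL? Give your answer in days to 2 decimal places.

4.27 days

Set N₀·e^(rt) = 37140: e^(0.29·t) = 37140/10760 = 3.4517.
0.29·t = ln(3.4517) = 1.2389, so t = 1.2389/0.29 = 4.2719.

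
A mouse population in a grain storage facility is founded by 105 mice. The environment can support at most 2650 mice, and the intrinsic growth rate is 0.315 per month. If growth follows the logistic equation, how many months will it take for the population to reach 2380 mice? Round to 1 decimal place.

A = (K − N₀)/N₀ = (2650 − 105)/105 = 24.238.
Solve 2650/(1 + 24.238·e^(−0.315t)) = 2380: 1 + 24.238·e^(−0.315t) = 1.1134, so e^(−0.315t) = 0.00468046.
−0.315·t = ln(0.00468046) = -5.3644, so t = 5.3644/0.315 = 17.03.

17.0 months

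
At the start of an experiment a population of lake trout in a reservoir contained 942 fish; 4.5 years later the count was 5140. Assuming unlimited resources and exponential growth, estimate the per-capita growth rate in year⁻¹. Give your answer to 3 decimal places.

0.377 per year

From N(t) = N₀·e^(rt): e^(r·4.5) = 5140/942 = 5.4565.
r·4.5 = ln(5.4565) = 1.6968, so r = 1.6968/4.5 = 0.37707.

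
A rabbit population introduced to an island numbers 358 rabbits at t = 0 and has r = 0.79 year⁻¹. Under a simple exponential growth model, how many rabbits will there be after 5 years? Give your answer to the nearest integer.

18593 rabbits

N(t) = N₀·e^(rt) = 358 × e^(0.79×5) = 358 × e^3.95.
e^3.95 ≈ 51.935, so N ≈ 358 × 51.935 = 18592.9.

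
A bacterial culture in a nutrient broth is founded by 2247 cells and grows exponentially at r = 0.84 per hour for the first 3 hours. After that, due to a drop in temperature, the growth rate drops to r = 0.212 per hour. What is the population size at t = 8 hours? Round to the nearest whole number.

80608 cells

Phase 1: N(3) = 2247·e^(0.84×3) = 2247·e^2.52 = 27927.1.
Phase 2 runs for 8 − 3 = 5 hours at r = 0.212.
N(8) = 27927.1·e^(0.212×5) = 27927.1·e^1.06 = 80607.8.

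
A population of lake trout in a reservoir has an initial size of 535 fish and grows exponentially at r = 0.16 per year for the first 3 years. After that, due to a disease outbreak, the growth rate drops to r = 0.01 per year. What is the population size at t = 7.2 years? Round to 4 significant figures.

Phase 1: N(3) = 535·e^(0.16×3) = 535·e^0.48 = 864.6.
Phase 2 runs for 7.2 − 3 = 4.2 years at r = 0.01.
N(7.2) = 864.6·e^(0.01×4.2) = 864.6·e^0.042 = 901.686.

901.7 fish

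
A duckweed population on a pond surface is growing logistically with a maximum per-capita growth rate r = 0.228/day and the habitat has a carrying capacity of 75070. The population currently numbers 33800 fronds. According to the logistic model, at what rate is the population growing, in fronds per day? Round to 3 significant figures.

4240 fronds per day

dN/dt = rN(1 − N/K) = 0.228 × 33800 × (1 − 33800/75070).
1 − 33800/75070 = 0.54975; dN/dt = 0.228 × 33800 × 0.54975 = 4236.6.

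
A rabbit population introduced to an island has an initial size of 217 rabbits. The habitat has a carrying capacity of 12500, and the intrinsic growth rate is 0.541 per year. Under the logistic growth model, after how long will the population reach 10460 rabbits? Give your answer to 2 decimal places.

A = (K − N₀)/N₀ = (12500 − 217)/217 = 56.604.
Solve 12500/(1 + 56.604·e^(−0.541t)) = 10460: 1 + 56.604·e^(−0.541t) = 1.195, so e^(−0.541t) = 0.00344551.
−0.541·t = ln(0.00344551) = -5.6707, so t = 5.6707/0.541 = 10.482.

10.48 years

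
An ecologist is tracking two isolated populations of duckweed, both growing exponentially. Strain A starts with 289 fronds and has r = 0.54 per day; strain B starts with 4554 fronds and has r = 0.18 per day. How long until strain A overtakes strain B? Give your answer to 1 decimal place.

7.7 days

Set 289·e^(0.54t) = 4554·e^(0.18t).
e^((0.54 − 0.18)t) = 4554/289 → e^(0.36·t) = 15.758.
0.36·t = ln(15.758) = 2.7573, so t = 2.7573/0.36 = 7.6593.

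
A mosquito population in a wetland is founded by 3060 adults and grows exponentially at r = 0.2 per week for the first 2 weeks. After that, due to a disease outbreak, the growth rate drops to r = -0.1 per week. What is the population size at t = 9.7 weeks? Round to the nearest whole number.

Phase 1: N(2) = 3060·e^(0.2×2) = 3060·e^0.4 = 4564.98.
Phase 2 runs for 9.7 − 2 = 7.7 weeks at r = -0.1.
N(9.7) = 4564.98·e^(-0.1×7.7) = 4564.98·e^-0.77 = 2113.65.

2114 adults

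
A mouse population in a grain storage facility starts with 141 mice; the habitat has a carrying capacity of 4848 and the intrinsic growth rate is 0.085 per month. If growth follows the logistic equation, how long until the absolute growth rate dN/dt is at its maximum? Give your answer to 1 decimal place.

41.3 months

Logistic growth is fastest at N = K/2 = 2424.
A = (K − N₀)/N₀ = 33.383. Set K/(1 + A·e^(−rt)) = K/2 → A·e^(−rt) = 1.
e^(−0.085t) = 1/33.383 = 0.0299554, so t = ln(33.383)/0.085 = 3.508/0.085 = 41.271.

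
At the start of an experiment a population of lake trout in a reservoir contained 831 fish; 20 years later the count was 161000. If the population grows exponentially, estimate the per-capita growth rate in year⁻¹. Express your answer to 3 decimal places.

0.263 per year

From N(t) = N₀·e^(rt): e^(r·20) = 161000/831 = 193.74.
r·20 = ln(193.74) = 5.2665, so r = 5.2665/20 = 0.26333.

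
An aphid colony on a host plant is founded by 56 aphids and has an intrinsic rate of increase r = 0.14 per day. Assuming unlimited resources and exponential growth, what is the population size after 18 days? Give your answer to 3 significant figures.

696 aphids

N(t) = N₀·e^(rt) = 56 × e^(0.14×18) = 56 × e^2.52.
e^2.52 ≈ 12.429, so N ≈ 56 × 12.429 = 696.001.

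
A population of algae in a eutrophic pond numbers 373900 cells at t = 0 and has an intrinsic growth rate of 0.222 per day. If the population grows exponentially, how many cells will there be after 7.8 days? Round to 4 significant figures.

N(t) = N₀·e^(rt) = 373900 × e^(0.222×7.8) = 373900 × e^1.732.
e^1.732 ≈ 5.6497, so N ≈ 373900 × 5.6497 = 2.112418×10^6.

2112000 cells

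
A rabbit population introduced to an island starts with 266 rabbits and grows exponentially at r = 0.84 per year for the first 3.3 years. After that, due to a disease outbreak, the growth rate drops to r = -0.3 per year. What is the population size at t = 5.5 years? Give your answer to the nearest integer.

2198 rabbits

Phase 1: N(3.3) = 266·e^(0.84×3.3) = 266·e^2.772 = 4253.5.
Phase 2 runs for 5.5 − 3.3 = 2.2 years at r = -0.3.
N(5.5) = 4253.5·e^(-0.3×2.2) = 4253.5·e^-0.66 = 2198.42.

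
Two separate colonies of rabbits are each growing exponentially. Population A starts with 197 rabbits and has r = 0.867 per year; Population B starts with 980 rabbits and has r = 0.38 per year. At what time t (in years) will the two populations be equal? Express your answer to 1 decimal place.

Set 197·e^(0.867t) = 980·e^(0.38t).
e^((0.867 − 0.38)t) = 980/197 → e^(0.487·t) = 4.9746.
0.487·t = ln(4.9746) = 1.6043, so t = 1.6043/0.487 = 3.2944.

3.3 years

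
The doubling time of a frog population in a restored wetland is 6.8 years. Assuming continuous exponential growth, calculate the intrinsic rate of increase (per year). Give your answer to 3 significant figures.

r = ln(2)/t_d = 0.6931/6.8 = 0.10193.

0.102 per year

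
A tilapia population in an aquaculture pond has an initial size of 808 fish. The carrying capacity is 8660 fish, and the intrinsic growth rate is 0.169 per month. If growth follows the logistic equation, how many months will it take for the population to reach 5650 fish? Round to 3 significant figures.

17.2 months

A = (K − N₀)/N₀ = (8660 − 808)/808 = 9.7178.
Solve 8660/(1 + 9.7178·e^(−0.169t)) = 5650: 1 + 9.7178·e^(−0.169t) = 1.5327, so e^(−0.169t) = 0.0548213.
−0.169·t = ln(0.0548213) = -2.9037, so t = 2.9037/0.169 = 17.182.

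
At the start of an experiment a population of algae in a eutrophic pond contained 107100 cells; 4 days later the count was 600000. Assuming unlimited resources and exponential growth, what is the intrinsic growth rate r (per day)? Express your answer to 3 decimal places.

0.431 per day

From N(t) = N₀·e^(rt): e^(r·4) = 600000/107100 = 5.6022.
r·4 = ln(5.6022) = 1.7232, so r = 1.7232/4 = 0.43079.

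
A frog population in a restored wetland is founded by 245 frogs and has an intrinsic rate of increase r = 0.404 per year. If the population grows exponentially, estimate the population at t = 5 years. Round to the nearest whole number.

N(t) = N₀·e^(rt) = 245 × e^(0.404×5) = 245 × e^2.02.
e^2.02 ≈ 7.5383, so N ≈ 245 × 7.5383 = 1846.89.

1847 frogs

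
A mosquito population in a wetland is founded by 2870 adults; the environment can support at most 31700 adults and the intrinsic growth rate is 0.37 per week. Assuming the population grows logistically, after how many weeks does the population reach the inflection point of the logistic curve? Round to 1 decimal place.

6.2 weeks

Logistic growth is fastest at N = K/2 = 15850.
A = (K − N₀)/N₀ = 10.045. Set K/(1 + A·e^(−rt)) = K/2 → A·e^(−rt) = 1.
e^(−0.37t) = 1/10.045 = 0.0995491, so t = ln(10.045)/0.37 = 2.3071/0.37 = 6.2354.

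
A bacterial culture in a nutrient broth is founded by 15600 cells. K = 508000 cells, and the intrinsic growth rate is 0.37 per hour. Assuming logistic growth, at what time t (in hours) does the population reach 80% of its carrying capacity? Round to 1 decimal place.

13.1 hours

A = (K − N₀)/N₀ = (508000 − 15600)/15600 = 31.564.
Solve 508000/(1 + 31.564·e^(−0.37t)) = 406400: 1 + 31.564·e^(−0.37t) = 1.25, so e^(−0.37t) = 0.00792039.
−0.37·t = ln(0.00792039) = -4.8383, so t = 4.8383/0.37 = 13.077.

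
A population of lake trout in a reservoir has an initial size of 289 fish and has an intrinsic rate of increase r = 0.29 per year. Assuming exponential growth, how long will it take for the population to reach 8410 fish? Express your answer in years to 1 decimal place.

Set N₀·e^(rt) = 8410: e^(0.29·t) = 8410/289 = 29.1.
0.29·t = ln(29.1) = 3.3708, so t = 3.3708/0.29 = 11.623.

11.6 years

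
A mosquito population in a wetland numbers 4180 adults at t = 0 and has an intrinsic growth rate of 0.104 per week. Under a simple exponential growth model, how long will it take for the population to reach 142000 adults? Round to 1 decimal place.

33.9 weeks

Set N₀·e^(rt) = 142000: e^(0.104·t) = 142000/4180 = 33.971.
0.104·t = ln(33.971) = 3.5255, so t = 3.5255/0.104 = 33.899.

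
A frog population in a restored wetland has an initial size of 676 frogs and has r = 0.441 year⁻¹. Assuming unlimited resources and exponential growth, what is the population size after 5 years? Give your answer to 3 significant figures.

6130 frogs

N(t) = N₀·e^(rt) = 676 × e^(0.441×5) = 676 × e^2.205.
e^2.205 ≈ 9.0703, so N ≈ 676 × 9.0703 = 6131.49.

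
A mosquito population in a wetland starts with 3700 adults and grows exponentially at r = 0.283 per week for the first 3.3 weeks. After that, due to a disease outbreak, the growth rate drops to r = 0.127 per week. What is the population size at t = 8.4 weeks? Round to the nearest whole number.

Phase 1: N(3.3) = 3700·e^(0.283×3.3) = 3700·e^0.9339 = 9414.33.
Phase 2 runs for 8.4 − 3.3 = 5.1 weeks at r = 0.127.
N(8.4) = 9414.33·e^(0.127×5.1) = 9414.33·e^0.6477 = 17992.1.

17992 adults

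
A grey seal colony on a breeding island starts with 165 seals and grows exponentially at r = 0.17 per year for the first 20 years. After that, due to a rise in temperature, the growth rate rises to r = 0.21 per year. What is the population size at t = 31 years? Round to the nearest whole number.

49809 seals

Phase 1: N(20) = 165·e^(0.17×20) = 165·e^3.4 = 4944.08.
Phase 2 runs for 31 − 20 = 11 years at r = 0.21.
N(31) = 4944.08·e^(0.21×11) = 4944.08·e^2.31 = 49808.7.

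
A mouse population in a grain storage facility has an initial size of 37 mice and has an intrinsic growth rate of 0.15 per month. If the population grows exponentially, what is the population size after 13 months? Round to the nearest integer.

260 mice

N(t) = N₀·e^(rt) = 37 × e^(0.15×13) = 37 × e^1.95.
e^1.95 ≈ 7.0287, so N ≈ 37 × 7.0287 = 260.061.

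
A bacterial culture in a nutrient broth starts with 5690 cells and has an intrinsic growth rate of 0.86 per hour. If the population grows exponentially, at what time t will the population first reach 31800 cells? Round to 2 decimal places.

Set N₀·e^(rt) = 31800: e^(0.86·t) = 31800/5690 = 5.5888.
0.86·t = ln(5.5888) = 1.7208, so t = 1.7208/0.86 = 2.0009.

2.00 hours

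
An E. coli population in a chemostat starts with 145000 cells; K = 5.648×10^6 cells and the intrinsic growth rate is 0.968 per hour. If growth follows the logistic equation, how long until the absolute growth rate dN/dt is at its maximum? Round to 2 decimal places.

Logistic growth is fastest at N = K/2 = 2.824×10^6.
A = (K − N₀)/N₀ = 37.952. Set K/(1 + A·e^(−rt)) = K/2 → A·e^(−rt) = 1.
e^(−0.968t) = 1/37.952 = 0.0263493, so t = ln(37.952)/0.968 = 3.6363/0.968 = 3.7565.

3.76 hours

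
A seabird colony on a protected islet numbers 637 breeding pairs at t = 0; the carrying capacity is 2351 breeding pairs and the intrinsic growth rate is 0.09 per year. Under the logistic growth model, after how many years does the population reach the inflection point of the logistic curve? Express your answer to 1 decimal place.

11.0 years

Logistic growth is fastest at N = K/2 = 1175.5.
A = (K − N₀)/N₀ = 2.6907. Set K/(1 + A·e^(−rt)) = K/2 → A·e^(−rt) = 1.
e^(−0.09t) = 1/2.6907 = 0.371645, so t = ln(2.6907)/0.09 = 0.98982/0.09 = 10.998.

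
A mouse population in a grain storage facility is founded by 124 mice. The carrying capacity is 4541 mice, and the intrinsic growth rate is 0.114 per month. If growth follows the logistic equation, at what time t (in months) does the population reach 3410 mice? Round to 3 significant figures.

A = (K − N₀)/N₀ = (4541 − 124)/124 = 35.621.
Solve 4541/(1 + 35.621·e^(−0.114t)) = 3410: 1 + 35.621·e^(−0.114t) = 1.3317, so e^(−0.114t) = 0.00931113.
−0.114·t = ln(0.00931113) = -4.6765, so t = 4.6765/0.114 = 41.022.

41.0 months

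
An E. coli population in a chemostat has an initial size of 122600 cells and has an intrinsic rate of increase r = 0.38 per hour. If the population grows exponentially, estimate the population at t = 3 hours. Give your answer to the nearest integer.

383342 cells

N(t) = N₀·e^(rt) = 122600 × e^(0.38×3) = 122600 × e^1.14.
e^1.14 ≈ 3.1268, so N ≈ 122600 × 3.1268 = 383342.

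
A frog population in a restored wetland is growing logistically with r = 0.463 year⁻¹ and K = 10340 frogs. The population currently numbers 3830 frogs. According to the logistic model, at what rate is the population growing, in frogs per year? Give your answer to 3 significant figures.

dN/dt = rN(1 − N/K) = 0.463 × 3830 × (1 − 3830/10340).
1 − 3830/10340 = 0.62959; dN/dt = 0.463 × 3830 × 0.62959 = 1116.5.

1120 frogs per year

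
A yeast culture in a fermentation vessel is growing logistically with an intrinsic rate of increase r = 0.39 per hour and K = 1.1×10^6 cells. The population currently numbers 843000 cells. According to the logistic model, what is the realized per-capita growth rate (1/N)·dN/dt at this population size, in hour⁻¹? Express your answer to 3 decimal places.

0.091 per hour

(1/N)·dN/dt = r(1 − N/K) = 0.39 × (1 − 843000/1.1×10^6).
= 0.39 × 0.23364 = 0.091118.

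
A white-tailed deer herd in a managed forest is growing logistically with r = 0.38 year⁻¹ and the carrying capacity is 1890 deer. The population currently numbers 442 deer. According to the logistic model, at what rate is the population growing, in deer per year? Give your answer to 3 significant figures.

dN/dt = rN(1 − N/K) = 0.38 × 442 × (1 − 442/1890).
1 − 442/1890 = 0.76614; dN/dt = 0.38 × 442 × 0.76614 = 128.68.

129 deer per year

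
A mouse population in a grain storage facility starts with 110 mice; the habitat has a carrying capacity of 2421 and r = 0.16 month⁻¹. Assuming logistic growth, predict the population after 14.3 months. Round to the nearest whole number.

A = (K − N₀)/N₀ = (2421 − 110)/110 = 21.009.
N(t) = K/(1 + A·e^(−rt)) = 2421/(1 + 21.009×e^(−0.16×14.3)).
e^(−2.288) = 0.10147; denominator = 1 + 21.009×0.10147 = 3.1318.
N = 2421/3.1318 = 773.044.

773 mice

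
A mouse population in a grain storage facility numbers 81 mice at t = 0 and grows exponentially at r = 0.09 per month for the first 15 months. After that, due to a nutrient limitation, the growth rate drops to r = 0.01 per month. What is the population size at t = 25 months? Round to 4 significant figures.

Phase 1: N(15) = 81·e^(0.09×15) = 81·e^1.35 = 312.451.
Phase 2 runs for 25 − 15 = 10 months at r = 0.01.
N(25) = 312.451·e^(0.01×10) = 312.451·e^0.1 = 345.312.

345.3 mice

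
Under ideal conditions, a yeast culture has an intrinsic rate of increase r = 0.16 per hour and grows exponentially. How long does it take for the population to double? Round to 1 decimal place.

4.3 hours

Doubling time t_d = ln(2)/r = 0.6931/0.16 = 4.3322.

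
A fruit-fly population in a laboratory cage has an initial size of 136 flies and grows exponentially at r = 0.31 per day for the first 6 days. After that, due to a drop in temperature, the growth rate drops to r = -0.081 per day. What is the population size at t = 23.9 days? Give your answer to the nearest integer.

Phase 1: N(6) = 136·e^(0.31×6) = 136·e^1.86 = 873.628.
Phase 2 runs for 23.9 − 6 = 17.9 days at r = -0.081.
N(23.9) = 873.628·e^(-0.081×17.9) = 873.628·e^-1.45 = 204.948.

205 flies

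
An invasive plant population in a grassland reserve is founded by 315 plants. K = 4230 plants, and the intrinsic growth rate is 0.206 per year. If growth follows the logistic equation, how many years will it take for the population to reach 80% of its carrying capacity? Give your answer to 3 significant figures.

A = (K − N₀)/N₀ = (4230 − 315)/315 = 12.429.
Solve 4230/(1 + 12.429·e^(−0.206t)) = 3384: 1 + 12.429·e^(−0.206t) = 1.25, so e^(−0.206t) = 0.0201149.
−0.206·t = ln(0.0201149) = -3.9063, so t = 3.9063/0.206 = 18.963.

19.0 years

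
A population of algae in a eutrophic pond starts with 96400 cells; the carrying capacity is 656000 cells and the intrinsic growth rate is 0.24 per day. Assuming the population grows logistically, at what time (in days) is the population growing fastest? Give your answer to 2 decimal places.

Logistic growth is fastest at N = K/2 = 328000.
A = (K − N₀)/N₀ = 5.805. Set K/(1 + A·e^(−rt)) = K/2 → A·e^(−rt) = 1.
e^(−0.24t) = 1/5.805 = 0.172266, so t = ln(5.805)/0.24 = 1.7587/0.24 = 7.328.

7.33 days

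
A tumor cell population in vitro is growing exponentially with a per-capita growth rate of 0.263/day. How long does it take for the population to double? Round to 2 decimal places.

2.64 days

Doubling time t_d = ln(2)/r = 0.6931/0.263 = 2.6355.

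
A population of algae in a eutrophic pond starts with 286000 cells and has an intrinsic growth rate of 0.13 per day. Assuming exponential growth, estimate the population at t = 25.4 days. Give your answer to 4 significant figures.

N(t) = N₀·e^(rt) = 286000 × e^(0.13×25.4) = 286000 × e^3.302.
e^3.302 ≈ 27.167, so N ≈ 286000 × 27.167 = 7.769739×10^6.

7770000 cells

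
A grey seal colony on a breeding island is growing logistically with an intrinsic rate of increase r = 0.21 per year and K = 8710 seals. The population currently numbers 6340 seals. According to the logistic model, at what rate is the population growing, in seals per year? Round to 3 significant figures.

dN/dt = rN(1 − N/K) = 0.21 × 6340 × (1 − 6340/8710).
1 − 6340/8710 = 0.2721; dN/dt = 0.21 × 6340 × 0.2721 = 362.28.

362 seals per year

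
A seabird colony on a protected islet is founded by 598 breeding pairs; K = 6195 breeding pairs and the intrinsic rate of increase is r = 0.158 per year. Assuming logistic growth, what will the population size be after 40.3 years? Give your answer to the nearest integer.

6097 breeding pairs

A = (K − N₀)/N₀ = (6195 − 598)/598 = 9.3595.
N(t) = K/(1 + A·e^(−rt)) = 6195/(1 + 9.3595×e^(−0.158×40.3)).
e^(−6.367) = 0.0017166; denominator = 1 + 9.3595×0.0017166 = 1.0161.
N = 6195/1.0161 = 6097.04.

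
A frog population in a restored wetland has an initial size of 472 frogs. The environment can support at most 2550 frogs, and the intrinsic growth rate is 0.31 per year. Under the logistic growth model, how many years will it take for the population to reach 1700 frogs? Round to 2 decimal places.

A = (K − N₀)/N₀ = (2550 − 472)/472 = 4.4025.
Solve 2550/(1 + 4.4025·e^(−0.31t)) = 1700: 1 + 4.4025·e^(−0.31t) = 1.5, so e^(−0.31t) = 0.113571.
−0.31·t = ln(0.113571) = -2.1753, so t = 2.1753/0.31 = 7.0172.

7.02 years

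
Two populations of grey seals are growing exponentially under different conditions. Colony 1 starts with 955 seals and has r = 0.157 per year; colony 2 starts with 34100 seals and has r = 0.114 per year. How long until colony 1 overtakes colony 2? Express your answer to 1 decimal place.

83.1 years

Set 955·e^(0.157t) = 34100·e^(0.114t).
e^((0.157 − 0.114)t) = 34100/955 → e^(0.043·t) = 35.707.
0.043·t = ln(35.707) = 3.5753, so t = 3.5753/0.043 = 83.147.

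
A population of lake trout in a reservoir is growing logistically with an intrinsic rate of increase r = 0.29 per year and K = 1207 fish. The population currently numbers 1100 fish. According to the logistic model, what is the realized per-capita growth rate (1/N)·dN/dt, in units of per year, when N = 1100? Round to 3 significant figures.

0.0257 per year

(1/N)·dN/dt = r(1 − N/K) = 0.29 × (1 − 1100/1207).
= 0.29 × 0.08865 = 0.025708.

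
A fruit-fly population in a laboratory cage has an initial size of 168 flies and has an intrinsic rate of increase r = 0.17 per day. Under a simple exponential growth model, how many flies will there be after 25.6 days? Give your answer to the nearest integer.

N(t) = N₀·e^(rt) = 168 × e^(0.17×25.6) = 168 × e^4.352.
e^4.352 ≈ 77.634, so N ≈ 168 × 77.634 = 13042.4.

13042 flies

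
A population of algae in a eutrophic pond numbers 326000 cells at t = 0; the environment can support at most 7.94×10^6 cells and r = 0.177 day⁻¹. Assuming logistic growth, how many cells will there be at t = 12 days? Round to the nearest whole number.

2093746 cells

A = (K − N₀)/N₀ = (7.94×10^6 − 326000)/326000 = 23.356.
N(t) = K/(1 + A·e^(−rt)) = 7.94×10^6/(1 + 23.356×e^(−0.177×12)).
e^(−2.124) = 0.11955; denominator = 1 + 23.356×0.11955 = 3.7922.
N = 7.94×10^6/3.7922 = 2.093746×10^6.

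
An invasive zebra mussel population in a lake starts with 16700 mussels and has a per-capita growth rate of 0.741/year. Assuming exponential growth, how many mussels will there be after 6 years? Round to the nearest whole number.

N(t) = N₀·e^(rt) = 16700 × e^(0.741×6) = 16700 × e^4.446.
e^4.446 ≈ 85.285, so N ≈ 16700 × 85.285 = 1.424262×10^6.

1424262 mussels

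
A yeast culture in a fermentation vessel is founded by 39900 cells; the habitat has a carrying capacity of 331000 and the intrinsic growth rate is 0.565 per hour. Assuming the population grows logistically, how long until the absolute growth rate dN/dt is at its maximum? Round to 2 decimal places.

3.52 hours

Logistic growth is fastest at N = K/2 = 165500.
A = (K − N₀)/N₀ = 7.2957. Set K/(1 + A·e^(−rt)) = K/2 → A·e^(−rt) = 1.
e^(−0.565t) = 1/7.2957 = 0.137066, so t = ln(7.2957)/0.565 = 1.9873/0.565 = 3.5173.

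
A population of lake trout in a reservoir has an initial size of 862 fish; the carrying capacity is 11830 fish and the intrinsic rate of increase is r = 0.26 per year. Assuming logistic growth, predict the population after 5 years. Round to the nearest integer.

2648 fish

A = (K − N₀)/N₀ = (11830 − 862)/862 = 12.724.
N(t) = K/(1 + A·e^(−rt)) = 11830/(1 + 12.724×e^(−0.26×5)).
e^(−1.3) = 0.27253; denominator = 1 + 12.724×0.27253 = 4.4677.
N = 11830/4.4677 = 2647.91.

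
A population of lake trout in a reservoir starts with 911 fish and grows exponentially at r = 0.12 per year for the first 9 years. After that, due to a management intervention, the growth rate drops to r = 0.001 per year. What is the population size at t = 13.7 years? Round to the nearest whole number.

Phase 1: N(9) = 911·e^(0.12×9) = 911·e^1.08 = 2682.6.
Phase 2 runs for 13.7 − 9 = 4.7 years at r = 0.001.
N(13.7) = 2682.6·e^(0.001×4.7) = 2682.6·e^0.0047 = 2695.24.

2695 fish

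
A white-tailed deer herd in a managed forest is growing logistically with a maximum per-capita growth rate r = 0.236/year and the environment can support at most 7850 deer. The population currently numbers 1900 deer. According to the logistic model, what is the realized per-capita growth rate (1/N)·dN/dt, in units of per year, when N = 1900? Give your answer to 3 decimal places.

0.179 per year

(1/N)·dN/dt = r(1 − N/K) = 0.236 × (1 − 1900/7850).
= 0.236 × 0.75796 = 0.17888.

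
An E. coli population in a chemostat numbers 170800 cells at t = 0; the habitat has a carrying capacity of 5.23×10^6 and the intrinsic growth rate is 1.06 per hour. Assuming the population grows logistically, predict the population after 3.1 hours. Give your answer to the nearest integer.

A = (K − N₀)/N₀ = (5.23×10^6 − 170800)/170800 = 29.621.
N(t) = K/(1 + A·e^(−rt)) = 5.23×10^6/(1 + 29.621×e^(−1.06×3.1)).
e^(−3.286) = 0.037403; denominator = 1 + 29.621×0.037403 = 2.1079.
N = 5.23×10^6/2.1079 = 2.481137×10^6.

2481137 cells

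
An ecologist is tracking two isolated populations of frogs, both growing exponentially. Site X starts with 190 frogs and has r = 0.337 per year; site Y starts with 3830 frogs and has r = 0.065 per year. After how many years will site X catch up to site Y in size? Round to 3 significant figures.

Set 190·e^(0.337t) = 3830·e^(0.065t).
e^((0.337 − 0.065)t) = 3830/190 → e^(0.272·t) = 20.158.
0.272·t = ln(20.158) = 3.0036, so t = 3.0036/0.272 = 11.043.

11.0 years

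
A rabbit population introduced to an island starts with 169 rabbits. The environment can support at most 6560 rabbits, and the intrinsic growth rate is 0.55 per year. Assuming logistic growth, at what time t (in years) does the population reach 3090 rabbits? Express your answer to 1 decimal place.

A = (K − N₀)/N₀ = (6560 − 169)/169 = 37.817.
Solve 6560/(1 + 37.817·e^(−0.55t)) = 3090: 1 + 37.817·e^(−0.55t) = 2.123, so e^(−0.55t) = 0.0296954.
−0.55·t = ln(0.0296954) = -3.5168, so t = 3.5168/0.55 = 6.3941.

6.4 years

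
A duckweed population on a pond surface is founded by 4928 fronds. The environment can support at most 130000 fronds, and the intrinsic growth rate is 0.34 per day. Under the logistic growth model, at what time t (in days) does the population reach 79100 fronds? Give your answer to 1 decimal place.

10.8 days

A = (K − N₀)/N₀ = (130000 − 4928)/4928 = 25.38.
Solve 130000/(1 + 25.38·e^(−0.34t)) = 79100: 1 + 25.38·e^(−0.34t) = 1.6435, so e^(−0.34t) = 0.0253543.
−0.34·t = ln(0.0253543) = -3.6748, so t = 3.6748/0.34 = 10.808.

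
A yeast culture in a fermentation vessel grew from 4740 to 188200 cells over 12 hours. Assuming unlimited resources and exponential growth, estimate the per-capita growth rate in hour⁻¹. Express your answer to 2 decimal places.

From N(t) = N₀·e^(rt): e^(r·12) = 188200/4740 = 39.705.
r·12 = ln(39.705) = 3.6815, so r = 3.6815/12 = 0.30679.

0.31 per hour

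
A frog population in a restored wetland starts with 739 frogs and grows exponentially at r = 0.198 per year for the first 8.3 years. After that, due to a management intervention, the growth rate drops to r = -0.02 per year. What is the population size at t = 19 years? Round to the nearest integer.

3086 frogs

Phase 1: N(8.3) = 739·e^(0.198×8.3) = 739·e^1.643 = 3822.65.
Phase 2 runs for 19 − 8.3 = 10.7 years at r = -0.02.
N(19) = 3822.65·e^(-0.02×10.7) = 3822.65·e^-0.214 = 3086.21.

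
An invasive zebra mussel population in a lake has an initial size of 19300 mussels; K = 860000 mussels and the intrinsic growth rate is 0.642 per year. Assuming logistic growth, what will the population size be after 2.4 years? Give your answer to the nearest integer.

83246 mussels

A = (K − N₀)/N₀ = (860000 − 19300)/19300 = 43.56.
N(t) = K/(1 + A·e^(−rt)) = 860000/(1 + 43.56×e^(−0.642×2.4)).
e^(−1.541) = 0.21421; denominator = 1 + 43.56×0.21421 = 10.331.
N = 860000/10.331 = 83245.5.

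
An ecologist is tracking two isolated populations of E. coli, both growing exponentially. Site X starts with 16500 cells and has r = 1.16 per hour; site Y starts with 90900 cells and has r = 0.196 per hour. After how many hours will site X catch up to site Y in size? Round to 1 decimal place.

Set 16500·e^(1.16t) = 90900·e^(0.196t).
e^((1.16 − 0.196)t) = 90900/16500 → e^(0.964·t) = 5.5091.
0.964·t = ln(5.5091) = 1.7064, so t = 1.7064/0.964 = 1.7701.

1.8 hours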